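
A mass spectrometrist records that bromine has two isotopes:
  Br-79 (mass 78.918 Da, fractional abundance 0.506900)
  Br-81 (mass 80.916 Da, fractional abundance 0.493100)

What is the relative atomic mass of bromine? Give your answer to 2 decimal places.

79.90 Da

Weight each isotope mass by its fractional abundance: 0.506900 × 78.918 + 0.493100 × 80.916
= 40.0035 + 39.8997 = 79.9032 Da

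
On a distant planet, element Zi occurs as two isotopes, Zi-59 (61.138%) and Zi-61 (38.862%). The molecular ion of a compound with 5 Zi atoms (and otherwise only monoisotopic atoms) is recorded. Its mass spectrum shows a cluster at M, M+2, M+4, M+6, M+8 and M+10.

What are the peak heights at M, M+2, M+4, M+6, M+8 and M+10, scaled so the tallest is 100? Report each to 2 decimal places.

24.75 : 78.66 : 100.00 : 63.56 : 20.20 : 2.57

Each Zi atom is independently Zi-59 (p = 0.61138) or Zi-61 (q = 0.38862); the cluster is the binomial expansion (p + q)^5.
P(M) = 0.61138^5 = 0.085419
P(M+2) = 5 × 0.61138^4 × 0.38862^1 = 0.271481
P(M+4) = 10 × 0.61138^3 × 0.38862^2 = 0.345131
P(M+6) = 10 × 0.61138^2 × 0.38862^3 = 0.219380
P(M+8) = 5 × 0.61138^1 × 0.38862^4 = 0.069724
P(M+10) = 0.38862^5 = 0.008864
The M+4 peak is largest (0.345131); scaling to 100 gives 24.75 : 78.66 : 100.00 : 63.56 : 20.20 : 2.57.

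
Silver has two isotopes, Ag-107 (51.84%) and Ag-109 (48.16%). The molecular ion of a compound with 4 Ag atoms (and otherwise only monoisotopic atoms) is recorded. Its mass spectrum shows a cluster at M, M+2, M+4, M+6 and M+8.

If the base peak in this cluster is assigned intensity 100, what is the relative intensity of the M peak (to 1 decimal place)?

19.3

(0.5184 + 0.4816)^4 gives M 0.0722, M+2 0.2684, M+4 0.3740, M+6 0.2316, M+8 0.0538; the largest is M+4.
P(M+4) = C(4,2) × 0.5184^2 × 0.4816^2 = 6 × 0.26873856 × 0.23193856 = 0.373985 (base)
P(M) = C(4,0) × 0.5184^4 × 0.4816^0 = 1 × 0.07222041 × 1.0000 = 0.072220
Relative intensity = 0.072220 / 0.373985 × 100 = 19.3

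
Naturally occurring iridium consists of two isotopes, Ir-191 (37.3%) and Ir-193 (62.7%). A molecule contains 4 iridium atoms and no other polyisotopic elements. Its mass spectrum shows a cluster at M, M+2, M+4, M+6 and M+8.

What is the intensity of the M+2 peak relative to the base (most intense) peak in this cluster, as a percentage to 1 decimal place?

35.4%

(0.373 + 0.627)^4 gives M 0.0194, M+2 0.1302, M+4 0.3282, M+6 0.3678, M+8 0.1546; the largest is M+6.
P(M+6) = C(4,3) × 0.373^1 × 0.627^3 = 4 × 0.3730 × 0.24649188 = 0.367766 (base)
P(M+2) = C(4,1) × 0.373^3 × 0.627^1 = 4 × 0.05189512 × 0.6270 = 0.130153
Relative intensity = 0.130153 / 0.367766 × 100 = 35.4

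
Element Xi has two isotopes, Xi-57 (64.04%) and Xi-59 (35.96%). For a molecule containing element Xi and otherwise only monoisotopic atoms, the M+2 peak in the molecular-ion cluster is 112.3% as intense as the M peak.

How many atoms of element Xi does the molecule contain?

The M+2/M ratio from n Xi atoms is n · q/p = n · 0.3596/0.6404.
n = 1.123 × 0.6404/0.3596 = 2.00 ≈ 2

2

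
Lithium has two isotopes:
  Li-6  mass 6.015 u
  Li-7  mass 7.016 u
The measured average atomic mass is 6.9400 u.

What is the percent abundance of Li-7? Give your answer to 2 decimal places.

92.41%

Writing the weighted mean with unknown fraction x of Li-6:
6.015·x + 7.016·(1 − x) = 6.9400
(6.015 − 7.016)·x = 6.9400 − 7.016
x = -0.0760 / -1.001 = 0.07592 → 7.59% Li-6, 92.41% Li-7.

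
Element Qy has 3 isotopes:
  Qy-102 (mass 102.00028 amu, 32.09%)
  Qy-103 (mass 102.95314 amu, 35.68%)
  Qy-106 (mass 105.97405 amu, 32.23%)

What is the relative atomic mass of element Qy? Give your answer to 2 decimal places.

103.62 amu

The abundance-weighted mean is 0.3209 × 102.00028 + 0.3568 × 102.95314 + 0.3223 × 105.97405
= 32.731890 + 36.733680 + 34.155436 = 103.621006 amu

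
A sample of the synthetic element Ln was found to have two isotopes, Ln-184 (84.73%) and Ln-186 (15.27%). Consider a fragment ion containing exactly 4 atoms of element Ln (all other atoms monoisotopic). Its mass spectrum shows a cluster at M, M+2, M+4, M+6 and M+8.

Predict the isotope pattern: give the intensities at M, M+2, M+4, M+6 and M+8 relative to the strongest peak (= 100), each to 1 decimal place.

Each Ln atom is independently Ln-184 (p = 0.8473) or Ln-186 (q = 0.1527); the cluster is the binomial expansion (p + q)^4.
P(M) = 0.8473^4 = 0.515405
P(M+2) = 4 × 0.8473^3 × 0.1527^1 = 0.371544
P(M+4) = 6 × 0.8473^2 × 0.1527^2 = 0.100439
P(M+6) = 4 × 0.8473^1 × 0.1527^3 = 0.012067
P(M+8) = 0.1527^4 = 0.000544
The M peak is largest (0.515405); scaling to 100 gives 100.0 : 72.1 : 19.5 : 2.3 : 0.1.

100.0 : 72.1 : 19.5 : 2.3 : 0.1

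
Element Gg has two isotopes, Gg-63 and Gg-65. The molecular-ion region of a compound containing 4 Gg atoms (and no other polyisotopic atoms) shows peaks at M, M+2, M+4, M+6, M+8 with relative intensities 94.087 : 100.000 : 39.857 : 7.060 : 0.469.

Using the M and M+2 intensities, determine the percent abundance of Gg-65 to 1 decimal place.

Write p for the Gg-63 fraction. I(M+2)/I(M) = [C(4,1)·p^3·(1−p)] / p^4 = 4·(1−p)/p = 100.000/94.087 = 1.0628
(1−p)/p = 1.0628/4 = 0.2657  ⇒  p = 1/(1 + 0.2657) = 0.7901
Gg-63: 79.0%, Gg-65: 21.0%.

21.0%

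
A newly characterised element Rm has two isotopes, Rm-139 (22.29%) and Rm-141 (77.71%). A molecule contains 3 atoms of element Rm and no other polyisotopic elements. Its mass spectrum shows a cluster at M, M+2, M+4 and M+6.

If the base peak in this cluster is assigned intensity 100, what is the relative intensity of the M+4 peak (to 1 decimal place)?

(0.2229 + 0.7771)^3 gives M 0.0111, M+2 0.1158, M+4 0.4038, M+6 0.4693; the largest is M+6.
P(M+6) = C(3,3) × 0.2229^0 × 0.7771^3 = 1 × 1.0000 × 0.46927858 = 0.469279 (base)
P(M+4) = C(3,2) × 0.2229^1 × 0.7771^2 = 3 × 0.2229 × 0.60388441 = 0.403818
Relative intensity = 0.403818 / 0.469279 × 100 = 86.1

86.1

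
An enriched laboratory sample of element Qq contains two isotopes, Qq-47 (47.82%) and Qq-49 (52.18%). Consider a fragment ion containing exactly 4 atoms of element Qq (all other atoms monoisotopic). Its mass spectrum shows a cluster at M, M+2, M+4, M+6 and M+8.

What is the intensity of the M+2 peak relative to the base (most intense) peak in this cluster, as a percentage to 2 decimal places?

Binomial terms of (0.4782 + 0.5218)^4: M 0.0523, M+2 0.2282, M+4 0.3736, M+6 0.2718, M+8 0.0741 → M+4 is the base peak.
P(M+4) = C(4,2) × 0.4782^2 × 0.5218^2 = 6 × 0.22867524 × 0.27227524 = 0.373576 (base)
P(M+2) = C(4,1) × 0.4782^3 × 0.5218^1 = 4 × 0.1093525 × 0.5218 = 0.228241
Relative intensity = 0.228241 / 0.373576 × 100 = 61.10

61.10%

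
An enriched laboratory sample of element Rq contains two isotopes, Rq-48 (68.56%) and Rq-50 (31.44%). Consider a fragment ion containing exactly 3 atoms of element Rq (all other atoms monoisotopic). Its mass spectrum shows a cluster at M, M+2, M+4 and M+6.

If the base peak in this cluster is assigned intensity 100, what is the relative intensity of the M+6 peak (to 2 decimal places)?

7.01

Term probabilities: M 0.3223, M+2 0.4433, M+4 0.2033, M+6 0.0311. Base peak = M+2.
P(M+2) = C(3,1) × 0.6856^2 × 0.3144^1 = 3 × 0.47004736 × 0.3144 = 0.443349 (base)
P(M+6) = C(3,3) × 0.6856^0 × 0.3144^3 = 1 × 1.0000 × 0.03107761 = 0.031078
Relative intensity = 0.031078 / 0.443349 × 100 = 7.01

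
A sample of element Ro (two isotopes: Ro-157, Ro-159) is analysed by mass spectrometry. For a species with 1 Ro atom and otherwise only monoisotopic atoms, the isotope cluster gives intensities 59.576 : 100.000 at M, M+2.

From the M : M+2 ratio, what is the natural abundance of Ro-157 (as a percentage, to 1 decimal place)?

If p is the fraction of Ro that is Ro-157, then I(M+2)/I(M) = [C(1,1)·p^0·(1−p)] / p^1 = 1·(1−p)/p = 100.000/59.576 = 1.6785
(1−p)/p = 1.6785/1 = 1.6785  ⇒  p = 1/(1 + 1.6785) = 0.3733
Ro-157: 37.3%, Ro-159: 62.7%.

37.3%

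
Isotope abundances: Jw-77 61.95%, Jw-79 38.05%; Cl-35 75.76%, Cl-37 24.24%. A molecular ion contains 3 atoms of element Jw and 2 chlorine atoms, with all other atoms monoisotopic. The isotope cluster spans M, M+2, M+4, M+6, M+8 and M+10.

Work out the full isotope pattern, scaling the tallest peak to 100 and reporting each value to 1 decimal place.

40.3 : 100.0 : 97.2 : 46.1 : 10.6 : 1.0

Element Jw pattern (n=3): 0.23775186 : 0.43808516 : 0.26907409 : 0.05508889
Chlorine pattern (n=2): 0.57395776 : 0.36728448 : 0.05875776
Convolve the two distributions (both contribute in 2-u steps):
  M: 0.23775186×0.57395776 = 0.136460
  M+2: 0.23775186×0.36728448 + 0.43808516×0.57395776 = 0.338765
  M+4: 0.23775186×0.05875776 + 0.43808516×0.36728448 + 0.26907409×0.57395776 = 0.329309
  M+6: 0.43808516×0.05875776 + 0.26907409×0.36728448 + 0.05508889×0.57395776 = 0.156186
  M+8: 0.26907409×0.05875776 + 0.05508889×0.36728448 = 0.036043
  M+10: 0.05508889×0.05875776 = 0.003237
Scale to base peak (0.338765) = 100: 40.3 : 100.0 : 97.2 : 46.1 : 10.6 : 1.0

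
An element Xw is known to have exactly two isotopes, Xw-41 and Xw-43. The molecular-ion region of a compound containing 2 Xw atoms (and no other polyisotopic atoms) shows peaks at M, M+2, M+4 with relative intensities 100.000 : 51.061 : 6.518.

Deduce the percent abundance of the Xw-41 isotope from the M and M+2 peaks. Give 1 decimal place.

Let p = fractional abundance of Xw-41. I(M+2)/I(M) = [C(2,1)·p^1·(1−p)] / p^2 = 2·(1−p)/p = 51.061/100.000 = 0.5106
(1−p)/p = 0.5106/2 = 0.2553  ⇒  p = 1/(1 + 0.2553) = 0.7966
Xw-41: 79.7%, Xw-43: 20.3%.

79.7%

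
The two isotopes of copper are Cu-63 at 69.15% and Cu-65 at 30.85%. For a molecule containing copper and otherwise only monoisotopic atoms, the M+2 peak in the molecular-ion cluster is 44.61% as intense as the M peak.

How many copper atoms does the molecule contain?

The M+2/M ratio from n Cu atoms is n · q/p = n · 0.3085/0.6915.
n = 0.4461 × 0.6915/0.3085 = 1.00 ≈ 1

1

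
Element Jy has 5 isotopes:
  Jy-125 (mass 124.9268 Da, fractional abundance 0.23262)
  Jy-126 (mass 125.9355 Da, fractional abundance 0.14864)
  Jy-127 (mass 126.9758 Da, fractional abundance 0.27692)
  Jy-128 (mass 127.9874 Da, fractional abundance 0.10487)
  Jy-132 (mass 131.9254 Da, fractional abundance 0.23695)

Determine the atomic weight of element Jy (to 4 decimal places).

127.6234 Da

Ar = Σ fᵢ·mᵢ = 0.23262 × 124.9268 + 0.14864 × 125.9355 + 0.27692 × 126.9758 + 0.10487 × 127.9874 + 0.23695 × 131.9254
= 29.06047 + 18.71905 + 35.16214 + 13.42204 + 31.25972 = 127.62342 Da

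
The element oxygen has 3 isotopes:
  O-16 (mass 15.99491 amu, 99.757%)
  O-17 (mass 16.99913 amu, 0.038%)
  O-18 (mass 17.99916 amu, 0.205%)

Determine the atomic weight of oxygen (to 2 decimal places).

16.00 amu

Ar = Σ fᵢ·mᵢ = 0.99757 × 15.99491 + 0.00038 × 16.99913 + 0.00205 × 17.99916
= 15.956042 + 0.006460 + 0.036898 = 15.999400 amu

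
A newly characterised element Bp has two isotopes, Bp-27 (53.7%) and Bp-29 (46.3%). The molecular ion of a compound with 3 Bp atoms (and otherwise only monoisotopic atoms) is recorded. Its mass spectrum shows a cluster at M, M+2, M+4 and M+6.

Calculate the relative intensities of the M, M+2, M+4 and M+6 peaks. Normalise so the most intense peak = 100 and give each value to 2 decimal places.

The 3 Bp atoms are independent, so intensities follow the terms of (0.537 + 0.463)^3.
P(M) = 0.537^3 = 0.154854
P(M+2) = 3 × 0.537^2 × 0.463^1 = 0.400545
P(M+4) = 3 × 0.537^1 × 0.463^2 = 0.345348
P(M+6) = 0.463^3 = 0.099253
The M+2 peak is largest (0.400545); scaling to 100 gives 38.66 : 100.00 : 86.22 : 24.78.

38.66 : 100.00 : 86.22 : 24.78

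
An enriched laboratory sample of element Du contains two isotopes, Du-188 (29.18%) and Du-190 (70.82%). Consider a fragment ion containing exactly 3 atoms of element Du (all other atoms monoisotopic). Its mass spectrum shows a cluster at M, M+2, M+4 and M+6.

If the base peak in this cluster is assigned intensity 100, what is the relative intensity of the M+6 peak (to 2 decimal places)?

Binomial terms of (0.2918 + 0.7082)^3: M 0.0248, M+2 0.1809, M+4 0.4391, M+6 0.3552 → M+4 is the base peak.
P(M+4) = C(3,2) × 0.2918^1 × 0.7082^2 = 3 × 0.2918 × 0.50154724 = 0.439054 (base)
P(M+6) = C(3,3) × 0.2918^0 × 0.7082^3 = 1 × 1.0000 × 0.35519576 = 0.355196
Relative intensity = 0.355196 / 0.439054 × 100 = 80.90

80.90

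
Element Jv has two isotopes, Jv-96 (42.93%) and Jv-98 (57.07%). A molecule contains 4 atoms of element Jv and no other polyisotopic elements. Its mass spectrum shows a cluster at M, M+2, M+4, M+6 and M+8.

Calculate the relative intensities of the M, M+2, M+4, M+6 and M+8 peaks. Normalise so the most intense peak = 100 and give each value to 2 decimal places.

Each Jv atom is independently Jv-96 (p = 0.4293) or Jv-98 (q = 0.5707); the cluster is the binomial expansion (p + q)^4.
P(M) = 0.4293^4 = 0.033966
P(M+2) = 4 × 0.4293^3 × 0.5707^1 = 0.180614
P(M+4) = 6 × 0.4293^2 × 0.5707^2 = 0.360154
P(M+6) = 4 × 0.4293^1 × 0.5707^3 = 0.319186
P(M+8) = 0.5707^4 = 0.106080
The M+4 peak is largest (0.360154); scaling to 100 gives 9.43 : 50.15 : 100.00 : 88.62 : 29.45.

9.43 : 50.15 : 100.00 : 88.62 : 29.45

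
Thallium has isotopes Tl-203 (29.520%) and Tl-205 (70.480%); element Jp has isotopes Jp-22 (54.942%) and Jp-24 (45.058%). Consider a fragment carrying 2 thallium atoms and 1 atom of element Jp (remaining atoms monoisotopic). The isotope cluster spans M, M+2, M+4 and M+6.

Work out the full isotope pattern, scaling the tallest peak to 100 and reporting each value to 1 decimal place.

Thallium pattern (n=2): 0.08714304 : 0.41611392 : 0.49674304
Element Jp pattern (n=1): 0.54942 : 0.45058
Convolve the two distributions (both contribute in 2-u steps):
  M: 0.08714304×0.54942 = 0.047878
  M+2: 0.08714304×0.45058 + 0.41611392×0.54942 = 0.267886
  M+4: 0.41611392×0.45058 + 0.49674304×0.54942 = 0.460413
  M+6: 0.49674304×0.45058 = 0.223822
Scale to base peak (0.460413) = 100: 10.4 : 58.2 : 100.0 : 48.6

10.4 : 58.2 : 100.0 : 48.6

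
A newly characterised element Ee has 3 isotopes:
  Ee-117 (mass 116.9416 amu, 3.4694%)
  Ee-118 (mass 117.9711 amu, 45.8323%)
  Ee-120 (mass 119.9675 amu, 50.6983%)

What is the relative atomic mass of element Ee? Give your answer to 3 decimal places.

118.948 amu

Weight each isotope mass by its fractional abundance: 0.034694 × 116.9416 + 0.458323 × 117.9711 + 0.506983 × 119.9675
= 4.05717 + 54.06887 + 60.82148 = 118.94752 amu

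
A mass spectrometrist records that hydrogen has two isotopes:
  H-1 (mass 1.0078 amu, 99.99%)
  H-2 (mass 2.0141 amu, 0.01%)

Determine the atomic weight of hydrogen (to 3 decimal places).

Weight each isotope mass by its fractional abundance: 0.9999 × 1.0078 + 0.0001 × 2.0141
= 1.00770 + 0.00020 = 1.00790 amu

1.008 amu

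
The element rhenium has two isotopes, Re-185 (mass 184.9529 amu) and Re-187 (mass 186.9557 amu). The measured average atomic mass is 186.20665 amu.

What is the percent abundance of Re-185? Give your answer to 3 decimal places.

37.400%

With x = fraction of Re-185 (so Re-187 is 1 − x):
184.9529·x + 186.9557·(1 − x) = 186.20665
(184.9529 − 186.9557)·x = 186.20665 − 186.9557
x = -0.74905 / -2.0028 = 0.37400 → 37.400% Re-185, 62.600% Re-187.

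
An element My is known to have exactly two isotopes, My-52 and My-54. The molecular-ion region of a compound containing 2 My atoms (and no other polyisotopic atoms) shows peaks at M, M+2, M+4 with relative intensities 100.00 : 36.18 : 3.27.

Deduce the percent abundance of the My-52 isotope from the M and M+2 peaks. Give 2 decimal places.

84.68%

Let p = fractional abundance of My-52. I(M+2)/I(M) = [C(2,1)·p^1·(1−p)] / p^2 = 2·(1−p)/p = 36.18/100.00 = 0.3618
(1−p)/p = 0.3618/2 = 0.1809  ⇒  p = 1/(1 + 0.1809) = 0.8468
My-52: 84.68%, My-54: 15.32%.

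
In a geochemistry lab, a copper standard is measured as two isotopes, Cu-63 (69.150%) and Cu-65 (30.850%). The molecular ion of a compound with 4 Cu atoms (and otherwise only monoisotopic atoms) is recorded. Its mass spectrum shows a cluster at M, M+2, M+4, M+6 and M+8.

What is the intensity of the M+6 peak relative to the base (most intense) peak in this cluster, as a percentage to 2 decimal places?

(0.69150 + 0.30850)^4 gives M 0.2286, M+2 0.4080, M+4 0.2731, M+6 0.0812, M+8 0.0091; the largest is M+2.
P(M+2) = C(4,1) × 0.69150^3 × 0.30850^1 = 4 × 0.33065611 × 0.3085 = 0.408030 (base)
P(M+6) = C(4,3) × 0.69150^1 × 0.30850^3 = 4 × 0.6915 × 0.02936064 = 0.081212
Relative intensity = 0.081212 / 0.408030 × 100 = 19.90

19.90%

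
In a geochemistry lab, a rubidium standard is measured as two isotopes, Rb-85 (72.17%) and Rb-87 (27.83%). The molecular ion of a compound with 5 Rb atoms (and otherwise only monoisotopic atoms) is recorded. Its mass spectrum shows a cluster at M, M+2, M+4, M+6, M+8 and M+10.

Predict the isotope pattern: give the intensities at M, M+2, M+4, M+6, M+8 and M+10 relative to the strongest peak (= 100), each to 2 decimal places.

51.86 : 100.00 : 77.12 : 29.74 : 5.73 : 0.44

Each Rb atom is independently Rb-85 (p = 0.7217) or Rb-87 (q = 0.2783); the cluster is the binomial expansion (p + q)^5.
P(M) = 0.7217^5 = 0.195787
P(M+2) = 5 × 0.7217^4 × 0.2783^1 = 0.377494
P(M+4) = 10 × 0.7217^3 × 0.2783^2 = 0.291136
P(M+6) = 10 × 0.7217^2 × 0.2783^3 = 0.112267
P(M+8) = 5 × 0.7217^1 × 0.2783^4 = 0.021646
P(M+10) = 0.2783^5 = 0.001669
The M+2 peak is largest (0.377494); scaling to 100 gives 51.86 : 100.00 : 77.12 : 29.74 : 5.73 : 0.44.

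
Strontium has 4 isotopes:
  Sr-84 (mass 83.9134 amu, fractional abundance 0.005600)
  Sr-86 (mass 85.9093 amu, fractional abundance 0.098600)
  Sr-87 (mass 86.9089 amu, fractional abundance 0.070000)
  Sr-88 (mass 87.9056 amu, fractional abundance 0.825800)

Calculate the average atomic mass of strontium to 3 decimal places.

The abundance-weighted mean is 0.005600 × 83.9134 + 0.098600 × 85.9093 + 0.070000 × 86.9089 + 0.825800 × 87.9056
= 0.46992 + 8.47066 + 6.08362 + 72.59244 = 87.61664 amu

87.617 amu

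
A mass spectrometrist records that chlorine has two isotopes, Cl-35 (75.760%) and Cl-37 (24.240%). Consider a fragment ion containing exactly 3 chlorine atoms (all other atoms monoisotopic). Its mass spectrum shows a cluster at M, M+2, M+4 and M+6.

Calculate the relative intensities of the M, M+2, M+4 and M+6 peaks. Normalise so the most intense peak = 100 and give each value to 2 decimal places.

100.00 : 95.99 : 30.71 : 3.28

Each Cl atom is independently Cl-35 (p = 0.75760) or Cl-37 (q = 0.24240); the cluster is the binomial expansion (p + q)^3.
P(M) = 0.75760^3 = 0.434830
P(M+2) = 3 × 0.75760^2 × 0.24240^1 = 0.417382
P(M+4) = 3 × 0.75760^1 × 0.24240^2 = 0.133545
P(M+6) = 0.24240^3 = 0.014243
The M peak is largest (0.434830); scaling to 100 gives 100.00 : 95.99 : 30.71 : 3.28.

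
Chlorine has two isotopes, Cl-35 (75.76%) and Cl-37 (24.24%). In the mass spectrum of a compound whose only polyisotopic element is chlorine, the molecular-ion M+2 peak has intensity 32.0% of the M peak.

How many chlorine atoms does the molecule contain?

1

The M+2/M ratio from n Cl atoms is n · q/p = n · 0.2424/0.7576.
n = 0.320 × 0.7576/0.2424 = 1.00 ≈ 1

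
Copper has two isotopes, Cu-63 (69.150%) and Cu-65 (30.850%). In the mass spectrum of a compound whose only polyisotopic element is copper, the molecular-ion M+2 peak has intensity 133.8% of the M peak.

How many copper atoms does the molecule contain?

3

The M+2/M ratio from n Cu atoms is n · q/p = n · 0.30850/0.69150.
n = 1.338 × 0.69150/0.30850 = 3.00 ≈ 3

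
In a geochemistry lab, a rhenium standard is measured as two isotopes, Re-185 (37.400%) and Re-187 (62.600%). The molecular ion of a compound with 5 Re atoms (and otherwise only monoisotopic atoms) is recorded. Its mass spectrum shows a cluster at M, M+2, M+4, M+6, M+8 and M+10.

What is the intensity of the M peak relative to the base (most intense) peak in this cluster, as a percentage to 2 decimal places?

2.13%

(0.37400 + 0.62600)^5 gives M 0.0073, M+2 0.0612, M+4 0.2050, M+6 0.3431, M+8 0.2872, M+10 0.0961; the largest is M+6.
P(M+6) = C(5,3) × 0.37400^2 × 0.62600^3 = 10 × 0.139876 × 0.24531438 = 0.343136 (base)
P(M) = C(5,0) × 0.37400^5 × 0.62600^0 = 1 × 0.00731742 × 1.0000 = 0.007317
Relative intensity = 0.007317 / 0.343136 × 100 = 2.13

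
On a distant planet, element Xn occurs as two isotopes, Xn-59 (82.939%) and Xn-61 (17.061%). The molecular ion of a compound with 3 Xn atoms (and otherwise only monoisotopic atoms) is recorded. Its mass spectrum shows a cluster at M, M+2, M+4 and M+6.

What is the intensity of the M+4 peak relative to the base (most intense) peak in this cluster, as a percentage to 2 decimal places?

Term probabilities: M 0.5705, M+2 0.3521, M+4 0.0724, M+6 0.0050. Base peak = M.
P(M) = C(3,0) × 0.82939^3 × 0.17061^0 = 1 × 0.57052724 × 1.0000 = 0.570527 (base)
P(M+4) = C(3,2) × 0.82939^1 × 0.17061^2 = 3 × 0.82939 × 0.02910777 = 0.072425
Relative intensity = 0.072425 / 0.570527 × 100 = 12.69

12.69%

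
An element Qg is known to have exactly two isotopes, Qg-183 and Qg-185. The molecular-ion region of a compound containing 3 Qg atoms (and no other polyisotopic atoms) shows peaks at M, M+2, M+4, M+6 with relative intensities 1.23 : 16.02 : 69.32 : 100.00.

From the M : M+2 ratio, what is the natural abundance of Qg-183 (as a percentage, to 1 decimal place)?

18.7%

Let p = fractional abundance of Qg-183. I(M+2)/I(M) = [C(3,1)·p^2·(1−p)] / p^3 = 3·(1−p)/p = 16.02/1.23 = 13.0244
(1−p)/p = 13.0244/3 = 4.3415  ⇒  p = 1/(1 + 4.3415) = 0.1872
Qg-183: 18.7%, Qg-185: 81.3%.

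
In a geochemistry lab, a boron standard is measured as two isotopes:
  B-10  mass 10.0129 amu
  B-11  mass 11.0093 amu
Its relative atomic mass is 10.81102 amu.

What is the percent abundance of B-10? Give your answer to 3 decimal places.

19.900%

With x = fraction of B-10 (so B-11 is 1 − x):
10.0129·x + 11.0093·(1 − x) = 10.81102
(10.0129 − 11.0093)·x = 10.81102 − 11.0093
x = -0.19828 / -0.9964 = 0.19900 → 19.900% B-10, 80.100% B-11.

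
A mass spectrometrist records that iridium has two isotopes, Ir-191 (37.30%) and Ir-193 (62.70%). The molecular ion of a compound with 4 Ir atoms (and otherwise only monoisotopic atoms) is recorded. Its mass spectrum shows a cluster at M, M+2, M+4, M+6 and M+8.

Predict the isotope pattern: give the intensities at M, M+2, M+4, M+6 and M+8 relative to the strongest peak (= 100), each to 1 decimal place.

5.3 : 35.4 : 89.2 : 100.0 : 42.0

Each Ir atom is independently Ir-191 (p = 0.3730) or Ir-193 (q = 0.6270); the cluster is the binomial expansion (p + q)^4.
P(M) = 0.3730^4 = 0.019357
P(M+2) = 4 × 0.3730^3 × 0.6270^1 = 0.130153
P(M+4) = 6 × 0.3730^2 × 0.6270^2 = 0.328174
P(M+6) = 4 × 0.3730^1 × 0.6270^3 = 0.367766
P(M+8) = 0.6270^4 = 0.154550
The M+6 peak is largest (0.367766); scaling to 100 gives 5.3 : 35.4 : 89.2 : 100.0 : 42.0.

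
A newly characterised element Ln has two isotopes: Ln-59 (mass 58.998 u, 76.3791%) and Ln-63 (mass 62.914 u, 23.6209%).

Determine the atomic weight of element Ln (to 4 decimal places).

Ar = Σ fᵢ·mᵢ = 0.763791 × 58.998 + 0.236209 × 62.914
= 45.06214 + 14.86085 = 59.92299 u

59.9230 u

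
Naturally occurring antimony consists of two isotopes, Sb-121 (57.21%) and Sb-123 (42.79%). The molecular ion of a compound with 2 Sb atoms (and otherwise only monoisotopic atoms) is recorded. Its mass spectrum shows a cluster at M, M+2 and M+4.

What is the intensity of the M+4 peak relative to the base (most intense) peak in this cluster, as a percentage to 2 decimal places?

37.40%

Term probabilities: M 0.3273, M+2 0.4896, M+4 0.1831. Base peak = M+2.
P(M+2) = C(2,1) × 0.5721^1 × 0.4279^1 = 2 × 0.5721 × 0.4279 = 0.489603 (base)
P(M+4) = C(2,2) × 0.5721^0 × 0.4279^2 = 1 × 1.0000 × 0.18309841 = 0.183098
Relative intensity = 0.183098 / 0.489603 × 100 = 37.40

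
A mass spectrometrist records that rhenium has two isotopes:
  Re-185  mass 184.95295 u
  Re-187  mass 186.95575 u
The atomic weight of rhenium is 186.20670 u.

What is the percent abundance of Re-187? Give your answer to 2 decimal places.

62.60%

With x = fraction of Re-185 (so Re-187 is 1 − x):
184.95295·x + 186.95575·(1 − x) = 186.20670
(184.95295 − 186.95575)·x = 186.20670 − 186.95575
x = -0.74905 / -2.00280 = 0.37400 → 37.40% Re-185, 62.60% Re-187.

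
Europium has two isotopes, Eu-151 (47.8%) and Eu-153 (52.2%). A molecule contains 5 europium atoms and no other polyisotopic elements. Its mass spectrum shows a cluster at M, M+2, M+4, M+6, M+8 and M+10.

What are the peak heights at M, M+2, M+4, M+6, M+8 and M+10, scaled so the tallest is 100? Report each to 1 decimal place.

7.7 : 41.9 : 91.6 : 100.0 : 54.6 : 11.9

The 5 Eu atoms are independent, so intensities follow the terms of (0.478 + 0.522)^5.
P(M) = 0.478^5 = 0.024954
P(M+2) = 5 × 0.478^4 × 0.522^1 = 0.136255
P(M+4) = 10 × 0.478^3 × 0.522^2 = 0.297594
P(M+6) = 10 × 0.478^2 × 0.522^3 = 0.324988
P(M+8) = 5 × 0.478^1 × 0.522^4 = 0.177452
P(M+10) = 0.522^5 = 0.038757
The M+6 peak is largest (0.324988); scaling to 100 gives 7.7 : 41.9 : 91.6 : 100.0 : 54.6 : 11.9.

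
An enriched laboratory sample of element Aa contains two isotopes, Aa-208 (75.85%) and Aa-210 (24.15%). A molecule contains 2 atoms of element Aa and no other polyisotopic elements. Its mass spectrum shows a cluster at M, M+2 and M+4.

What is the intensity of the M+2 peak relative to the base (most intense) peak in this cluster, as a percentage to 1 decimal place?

63.7%

Binomial terms of (0.7585 + 0.2415)^2: M 0.5753, M+2 0.3664, M+4 0.0583 → M is the base peak.
P(M) = C(2,0) × 0.7585^2 × 0.2415^0 = 1 × 0.57532225 × 1.0000 = 0.575322 (base)
P(M+2) = C(2,1) × 0.7585^1 × 0.2415^1 = 2 × 0.7585 × 0.2415 = 0.366356
Relative intensity = 0.366356 / 0.575322 × 100 = 63.7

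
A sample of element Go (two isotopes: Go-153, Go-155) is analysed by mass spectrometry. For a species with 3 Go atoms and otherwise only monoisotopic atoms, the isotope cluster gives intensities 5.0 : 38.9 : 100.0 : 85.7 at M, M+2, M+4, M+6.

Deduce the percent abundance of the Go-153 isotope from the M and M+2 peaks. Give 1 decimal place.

27.8%

If p is the fraction of Go that is Go-153, then I(M+2)/I(M) = [C(3,1)·p^2·(1−p)] / p^3 = 3·(1−p)/p = 38.9/5.0 = 7.7800
(1−p)/p = 7.7800/3 = 2.5933  ⇒  p = 1/(1 + 2.5933) = 0.2783
Go-153: 27.8%, Go-155: 72.2%.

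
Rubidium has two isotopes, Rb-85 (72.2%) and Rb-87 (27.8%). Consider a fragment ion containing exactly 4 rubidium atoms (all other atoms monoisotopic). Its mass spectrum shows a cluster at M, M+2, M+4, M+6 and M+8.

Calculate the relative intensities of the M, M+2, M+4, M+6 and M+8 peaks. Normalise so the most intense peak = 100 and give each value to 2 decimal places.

Each Rb atom is independently Rb-85 (p = 0.722) or Rb-87 (q = 0.278); the cluster is the binomial expansion (p + q)^4.
P(M) = 0.722^4 = 0.271737
P(M+2) = 4 × 0.722^3 × 0.278^1 = 0.418520
P(M+4) = 6 × 0.722^2 × 0.278^2 = 0.241721
P(M+6) = 4 × 0.722^1 × 0.278^3 = 0.062049
P(M+8) = 0.278^4 = 0.005973
The M+2 peak is largest (0.418520); scaling to 100 gives 64.93 : 100.00 : 57.76 : 14.83 : 1.43.

64.93 : 100.00 : 57.76 : 14.83 : 1.43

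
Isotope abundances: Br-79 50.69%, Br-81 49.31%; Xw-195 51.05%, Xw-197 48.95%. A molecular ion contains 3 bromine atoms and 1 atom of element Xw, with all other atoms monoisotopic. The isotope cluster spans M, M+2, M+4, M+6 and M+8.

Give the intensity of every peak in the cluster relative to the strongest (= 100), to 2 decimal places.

Bromine pattern (n=3): 0.13024674 : 0.3801026 : 0.36975457 : 0.11989609
Element Xw pattern (n=1): 0.5105 : 0.4895
Convolve the two distributions (both contribute in 2-u steps):
  M: 0.13024674×0.5105 = 0.066491
  M+2: 0.13024674×0.4895 + 0.3801026×0.5105 = 0.257798
  M+4: 0.3801026×0.4895 + 0.36975457×0.5105 = 0.374820
  M+6: 0.36975457×0.4895 + 0.11989609×0.5105 = 0.242202
  M+8: 0.11989609×0.4895 = 0.058689
Scale to base peak (0.374820) = 100: 17.74 : 68.78 : 100.00 : 64.62 : 15.66

17.74 : 68.78 : 100.00 : 64.62 : 15.66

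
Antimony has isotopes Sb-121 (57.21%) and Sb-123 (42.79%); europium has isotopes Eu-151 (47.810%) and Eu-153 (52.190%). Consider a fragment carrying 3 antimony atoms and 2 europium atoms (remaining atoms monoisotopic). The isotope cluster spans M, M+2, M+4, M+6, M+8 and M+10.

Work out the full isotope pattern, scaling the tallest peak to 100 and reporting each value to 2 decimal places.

Antimony pattern (n=3): 0.18724742 : 0.42015297 : 0.3142518 : 0.07834781
Europium pattern (n=2): 0.22857961 : 0.49904078 : 0.27237961
Convolve the two distributions (both contribute in 2-u steps):
  M: 0.18724742×0.22857961 = 0.042801
  M+2: 0.18724742×0.49904078 + 0.42015297×0.22857961 = 0.189483
  M+4: 0.18724742×0.27237961 + 0.42015297×0.49904078 + 0.3142518×0.22857961 = 0.332507
  M+6: 0.42015297×0.27237961 + 0.3142518×0.49904078 + 0.07834781×0.22857961 = 0.289174
  M+8: 0.3142518×0.27237961 + 0.07834781×0.49904078 = 0.124695
  M+10: 0.07834781×0.27237961 = 0.021340
Scale to base peak (0.332507) = 100: 12.87 : 56.99 : 100.00 : 86.97 : 37.50 : 6.42

12.87 : 56.99 : 100.00 : 86.97 : 37.50 : 6.42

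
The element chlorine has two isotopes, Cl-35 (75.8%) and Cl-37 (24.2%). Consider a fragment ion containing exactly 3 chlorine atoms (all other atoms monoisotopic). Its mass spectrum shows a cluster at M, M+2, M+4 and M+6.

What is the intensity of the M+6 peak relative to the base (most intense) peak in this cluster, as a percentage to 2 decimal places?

3.25%

Binomial terms of (0.758 + 0.242)^3: M 0.4355, M+2 0.4171, M+4 0.1332, M+6 0.0142 → M is the base peak.
P(M) = C(3,0) × 0.758^3 × 0.242^0 = 1 × 0.43551951 × 1.0000 = 0.435520 (base)
P(M+6) = C(3,3) × 0.758^0 × 0.242^3 = 1 × 1.0000 × 0.01417249 = 0.014172
Relative intensity = 0.014172 / 0.435520 × 100 = 3.25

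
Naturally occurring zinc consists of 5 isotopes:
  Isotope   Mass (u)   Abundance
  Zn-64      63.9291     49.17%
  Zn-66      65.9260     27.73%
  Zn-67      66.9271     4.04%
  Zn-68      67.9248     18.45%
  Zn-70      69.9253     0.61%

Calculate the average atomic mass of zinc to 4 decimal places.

65.3777 u

Ar = Σ fᵢ·mᵢ = 0.4917 × 63.9291 + 0.2773 × 65.9260 + 0.0404 × 66.9271 + 0.1845 × 67.9248 + 0.0061 × 69.9253
= 31.43394 + 18.28128 + 2.70385 + 12.53213 + 0.42654 = 65.37774 u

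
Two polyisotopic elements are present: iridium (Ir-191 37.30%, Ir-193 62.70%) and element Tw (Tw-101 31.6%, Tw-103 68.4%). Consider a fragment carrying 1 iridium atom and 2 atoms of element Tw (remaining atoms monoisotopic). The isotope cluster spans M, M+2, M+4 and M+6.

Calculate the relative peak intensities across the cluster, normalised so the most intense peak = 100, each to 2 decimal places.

8.36 : 50.24 : 100.00 : 65.84

Iridium pattern (n=1): 0.3730 : 0.6270
Element Tw pattern (n=2): 0.099856 : 0.432288 : 0.467856
Convolve the two distributions (both contribute in 2-u steps):
  M: 0.3730×0.099856 = 0.037246
  M+2: 0.3730×0.432288 + 0.6270×0.099856 = 0.223853
  M+4: 0.3730×0.467856 + 0.6270×0.432288 = 0.445555
  M+6: 0.6270×0.467856 = 0.293346
Scale to base peak (0.445555) = 100: 8.36 : 50.24 : 100.00 : 65.84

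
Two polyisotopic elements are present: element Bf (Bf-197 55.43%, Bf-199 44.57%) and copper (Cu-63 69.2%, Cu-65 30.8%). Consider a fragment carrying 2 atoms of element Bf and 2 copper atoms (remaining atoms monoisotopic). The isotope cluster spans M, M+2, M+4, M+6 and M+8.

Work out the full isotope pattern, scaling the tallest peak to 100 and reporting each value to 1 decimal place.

40.0 : 100.0 : 91.1 : 35.8 : 5.1

Element Bf pattern (n=2): 0.30724849 : 0.49410302 : 0.19864849
Copper pattern (n=2): 0.478864 : 0.426272 : 0.094864
Convolve the two distributions (both contribute in 2-u steps):
  M: 0.30724849×0.478864 = 0.147130
  M+2: 0.30724849×0.426272 + 0.49410302×0.478864 = 0.367580
  M+4: 0.30724849×0.094864 + 0.49410302×0.426272 + 0.19864849×0.478864 = 0.334895
  M+6: 0.49410302×0.094864 + 0.19864849×0.426272 = 0.131551
  M+8: 0.19864849×0.094864 = 0.018845
Scale to base peak (0.367580) = 100: 40.0 : 100.0 : 91.1 : 35.8 : 5.1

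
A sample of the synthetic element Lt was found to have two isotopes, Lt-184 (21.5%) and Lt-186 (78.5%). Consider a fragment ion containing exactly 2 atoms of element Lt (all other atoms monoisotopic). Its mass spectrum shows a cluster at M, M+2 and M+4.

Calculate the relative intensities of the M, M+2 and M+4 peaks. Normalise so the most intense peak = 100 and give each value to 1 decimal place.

Expanding (0.215 + 0.785)^2:
P(M) = 0.215^2 = 0.046225
P(M+2) = 2 × 0.215^1 × 0.785^1 = 0.337550
P(M+4) = 0.785^2 = 0.616225
The M+4 peak is largest (0.616225); scaling to 100 gives 7.5 : 54.8 : 100.0.

7.5 : 54.8 : 100.0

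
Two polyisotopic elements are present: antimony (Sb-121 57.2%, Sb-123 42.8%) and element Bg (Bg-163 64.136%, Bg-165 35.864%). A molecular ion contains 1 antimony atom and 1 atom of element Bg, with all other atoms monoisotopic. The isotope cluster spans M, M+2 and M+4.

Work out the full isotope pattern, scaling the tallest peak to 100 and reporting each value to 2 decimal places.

Antimony pattern (n=1): 0.5720 : 0.4280
Element Bg pattern (n=1): 0.64136 : 0.35864
Convolve the two distributions (both contribute in 2-u steps):
  M: 0.5720×0.64136 = 0.366858
  M+2: 0.5720×0.35864 + 0.4280×0.64136 = 0.479644
  M+4: 0.4280×0.35864 = 0.153498
Scale to base peak (0.479644) = 100: 76.49 : 100.00 : 32.00

76.49 : 100.00 : 32.00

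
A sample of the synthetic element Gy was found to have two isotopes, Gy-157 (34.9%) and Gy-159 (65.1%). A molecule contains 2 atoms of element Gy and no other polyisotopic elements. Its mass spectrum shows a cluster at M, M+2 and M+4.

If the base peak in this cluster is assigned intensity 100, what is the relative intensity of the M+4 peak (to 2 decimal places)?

93.27

Binomial terms of (0.349 + 0.651)^2: M 0.1218, M+2 0.4544, M+4 0.4238 → M+2 is the base peak.
P(M+2) = C(2,1) × 0.349^1 × 0.651^1 = 2 × 0.3490 × 0.6510 = 0.454398 (base)
P(M+4) = C(2,2) × 0.349^0 × 0.651^2 = 1 × 1.0000 × 0.423801 = 0.423801
Relative intensity = 0.423801 / 0.454398 × 100 = 93.27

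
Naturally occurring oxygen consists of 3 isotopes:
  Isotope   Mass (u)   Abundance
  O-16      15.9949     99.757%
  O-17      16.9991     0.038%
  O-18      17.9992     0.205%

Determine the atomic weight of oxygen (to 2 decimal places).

Weight each isotope mass by its fractional abundance: 0.99757 × 15.9949 + 0.00038 × 16.9991 + 0.00205 × 17.9992
= 15.95603 + 0.00646 + 0.03690 = 15.99939 u

16.00 u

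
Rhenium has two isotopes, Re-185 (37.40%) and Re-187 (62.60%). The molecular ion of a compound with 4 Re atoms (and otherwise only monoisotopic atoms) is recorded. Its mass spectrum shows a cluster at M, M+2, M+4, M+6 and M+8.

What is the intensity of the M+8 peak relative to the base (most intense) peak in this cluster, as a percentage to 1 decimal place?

41.8%

Binomial terms of (0.3740 + 0.6260)^4: M 0.0196, M+2 0.1310, M+4 0.3289, M+6 0.3670, M+8 0.1536 → M+6 is the base peak.
P(M+6) = C(4,3) × 0.3740^1 × 0.6260^3 = 4 × 0.3740 × 0.24531438 = 0.366990 (base)
P(M+8) = C(4,4) × 0.3740^0 × 0.6260^4 = 1 × 1.0000 × 0.1535668 = 0.153567
Relative intensity = 0.153567 / 0.366990 × 100 = 41.8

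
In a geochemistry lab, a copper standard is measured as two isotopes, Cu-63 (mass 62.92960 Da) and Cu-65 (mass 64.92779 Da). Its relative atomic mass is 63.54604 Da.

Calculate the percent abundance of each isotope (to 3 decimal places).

Let x be the fractional abundance of Cu-63; then Cu-65 has abundance 1 − x.
62.92960·x + 64.92779·(1 − x) = 63.54604
(62.92960 − 64.92779)·x = 63.54604 − 64.92779
x = -1.38175 / -1.99819 = 0.69150 → 69.150% Cu-63, 30.850% Cu-65.

Cu-63: 69.150%, Cu-65: 30.850%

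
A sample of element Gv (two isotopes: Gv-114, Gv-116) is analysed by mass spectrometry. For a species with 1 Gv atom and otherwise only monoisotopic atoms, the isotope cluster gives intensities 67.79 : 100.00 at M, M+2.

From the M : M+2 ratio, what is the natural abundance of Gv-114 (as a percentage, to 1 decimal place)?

Let p = fractional abundance of Gv-114. I(M+2)/I(M) = [C(1,1)·p^0·(1−p)] / p^1 = 1·(1−p)/p = 100.00/67.79 = 1.4751
(1−p)/p = 1.4751/1 = 1.4751  ⇒  p = 1/(1 + 1.4751) = 0.4040
Gv-114: 40.4%, Gv-116: 59.6%.

40.4%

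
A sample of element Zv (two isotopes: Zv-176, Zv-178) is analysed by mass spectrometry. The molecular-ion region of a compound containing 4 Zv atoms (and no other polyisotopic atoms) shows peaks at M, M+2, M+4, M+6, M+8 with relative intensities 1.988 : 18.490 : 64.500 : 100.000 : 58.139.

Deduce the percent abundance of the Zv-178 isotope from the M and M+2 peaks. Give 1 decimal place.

If p is the fraction of Zv that is Zv-176, then I(M+2)/I(M) = [C(4,1)·p^3·(1−p)] / p^4 = 4·(1−p)/p = 18.490/1.988 = 9.3008
(1−p)/p = 9.3008/4 = 2.3252  ⇒  p = 1/(1 + 2.3252) = 0.3007
Zv-176: 30.1%, Zv-178: 69.9%.

69.9%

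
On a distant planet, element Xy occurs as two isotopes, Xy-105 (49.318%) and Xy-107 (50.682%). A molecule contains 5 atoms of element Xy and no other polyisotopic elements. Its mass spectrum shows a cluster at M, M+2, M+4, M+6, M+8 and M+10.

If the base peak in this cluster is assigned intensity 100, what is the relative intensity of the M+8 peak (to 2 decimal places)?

51.38

(0.49318 + 0.50682)^5 gives M 0.0292, M+2 0.1499, M+4 0.3081, M+6 0.3166, M+8 0.1627, M+10 0.0334; the largest is M+6.
P(M+6) = C(5,3) × 0.49318^2 × 0.50682^3 = 10 × 0.24322651 × 0.13018509 = 0.316645 (base)
P(M+8) = C(5,4) × 0.49318^1 × 0.50682^4 = 5 × 0.49318 × 0.06598041 = 0.162701
Relative intensity = 0.162701 / 0.316645 × 100 = 51.38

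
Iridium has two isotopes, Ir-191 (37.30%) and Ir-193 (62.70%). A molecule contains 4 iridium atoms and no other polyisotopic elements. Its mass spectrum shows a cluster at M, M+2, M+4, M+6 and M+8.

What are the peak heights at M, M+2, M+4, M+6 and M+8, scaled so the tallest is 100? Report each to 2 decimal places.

5.26 : 35.39 : 89.23 : 100.00 : 42.02

The 4 Ir atoms are independent, so intensities follow the terms of (0.3730 + 0.6270)^4.
P(M) = 0.3730^4 = 0.019357
P(M+2) = 4 × 0.3730^3 × 0.6270^1 = 0.130153
P(M+4) = 6 × 0.3730^2 × 0.6270^2 = 0.328174
P(M+6) = 4 × 0.3730^1 × 0.6270^3 = 0.367766
P(M+8) = 0.6270^4 = 0.154550
The M+6 peak is largest (0.367766); scaling to 100 gives 5.26 : 35.39 : 89.23 : 100.00 : 42.02.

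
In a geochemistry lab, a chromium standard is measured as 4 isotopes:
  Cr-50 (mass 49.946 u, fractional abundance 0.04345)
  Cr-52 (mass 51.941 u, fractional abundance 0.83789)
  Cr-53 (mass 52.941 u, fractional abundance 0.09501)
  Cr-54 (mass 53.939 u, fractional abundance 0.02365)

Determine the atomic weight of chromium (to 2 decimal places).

Average mass = Σ (abundance × isotope mass) = 0.04345 × 49.946 + 0.83789 × 51.941 + 0.09501 × 52.941 + 0.02365 × 53.939
= 2.1702 + 43.5208 + 5.0299 + 1.2757 = 51.9966 u

52.00 u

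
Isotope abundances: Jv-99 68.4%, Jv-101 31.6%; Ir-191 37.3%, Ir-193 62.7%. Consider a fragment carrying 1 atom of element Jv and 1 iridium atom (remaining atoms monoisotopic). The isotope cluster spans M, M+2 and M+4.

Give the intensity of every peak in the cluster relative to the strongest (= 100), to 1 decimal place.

46.7 : 100.0 : 36.2

Element Jv pattern (n=1): 0.6840 : 0.3160
Iridium pattern (n=1): 0.3730 : 0.6270
Convolve the two distributions (both contribute in 2-u steps):
  M: 0.6840×0.3730 = 0.255132
  M+2: 0.6840×0.6270 + 0.3160×0.3730 = 0.546736
  M+4: 0.3160×0.6270 = 0.198132
Scale to base peak (0.546736) = 100: 46.7 : 100.0 : 36.2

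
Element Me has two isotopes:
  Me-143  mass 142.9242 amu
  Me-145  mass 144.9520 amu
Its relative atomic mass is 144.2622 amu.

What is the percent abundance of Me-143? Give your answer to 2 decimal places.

34.02%

Let x be the fractional abundance of Me-143; then Me-145 has abundance 1 − x.
142.9242·x + 144.9520·(1 − x) = 144.2622
(142.9242 − 144.9520)·x = 144.2622 − 144.9520
x = -0.6898 / -2.0278 = 0.34017 → 34.02% Me-143, 65.98% Me-145.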